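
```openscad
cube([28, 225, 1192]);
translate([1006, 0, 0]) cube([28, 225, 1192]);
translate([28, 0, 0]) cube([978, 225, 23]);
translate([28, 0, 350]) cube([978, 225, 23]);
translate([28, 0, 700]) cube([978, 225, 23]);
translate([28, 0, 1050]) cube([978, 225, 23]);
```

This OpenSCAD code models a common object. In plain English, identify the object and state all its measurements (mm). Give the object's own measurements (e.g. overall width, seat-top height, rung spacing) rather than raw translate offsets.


An open bookshelf. Two side panels, each 28 mm thick, 225 mm deep and 1192 mm tall, stand 1034 mm apart (outside-to-outside). Between them sit 4 shelves, each 23 mm thick and 225 mm deep, spanning the full gap between the sides. The bottom shelf rests on the floor (its underside at z = 0) and the clear gap between one shelf's top and the next shelf's underside is 327 mm.


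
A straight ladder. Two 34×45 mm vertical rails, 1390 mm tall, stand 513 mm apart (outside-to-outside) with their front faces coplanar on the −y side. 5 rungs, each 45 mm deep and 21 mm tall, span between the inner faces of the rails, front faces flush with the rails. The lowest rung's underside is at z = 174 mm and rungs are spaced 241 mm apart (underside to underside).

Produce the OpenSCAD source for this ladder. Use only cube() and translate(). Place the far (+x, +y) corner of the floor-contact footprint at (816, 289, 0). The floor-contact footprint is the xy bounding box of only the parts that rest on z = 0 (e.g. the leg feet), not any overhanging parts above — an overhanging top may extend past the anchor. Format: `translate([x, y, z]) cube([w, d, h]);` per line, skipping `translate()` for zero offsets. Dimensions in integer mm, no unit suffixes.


translate([303, 244, 0]) cube([34, 45, 1390]);
translate([782, 244, 0]) cube([34, 45, 1390]);
translate([337, 244, 174]) cube([445, 45, 21]);
translate([337, 244, 415]) cube([445, 45, 21]);
translate([337, 244, 656]) cube([445, 45, 21]);
translate([337, 244, 897]) cube([445, 45, 21]);
translate([337, 244, 1138]) cube([445, 45, 21]);


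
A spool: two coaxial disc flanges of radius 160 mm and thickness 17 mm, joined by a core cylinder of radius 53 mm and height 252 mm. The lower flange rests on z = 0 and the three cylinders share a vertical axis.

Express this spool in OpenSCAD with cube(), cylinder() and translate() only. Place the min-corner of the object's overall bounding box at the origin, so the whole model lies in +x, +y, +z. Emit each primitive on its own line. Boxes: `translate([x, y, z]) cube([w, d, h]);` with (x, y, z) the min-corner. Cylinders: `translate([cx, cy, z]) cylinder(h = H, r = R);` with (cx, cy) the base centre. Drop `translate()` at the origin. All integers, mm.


translate([160, 160, 0]) cylinder(h = 17, r = 160);
translate([160, 160, 17]) cylinder(h = 252, r = 53);
translate([160, 160, 269]) cylinder(h = 17, r = 160);


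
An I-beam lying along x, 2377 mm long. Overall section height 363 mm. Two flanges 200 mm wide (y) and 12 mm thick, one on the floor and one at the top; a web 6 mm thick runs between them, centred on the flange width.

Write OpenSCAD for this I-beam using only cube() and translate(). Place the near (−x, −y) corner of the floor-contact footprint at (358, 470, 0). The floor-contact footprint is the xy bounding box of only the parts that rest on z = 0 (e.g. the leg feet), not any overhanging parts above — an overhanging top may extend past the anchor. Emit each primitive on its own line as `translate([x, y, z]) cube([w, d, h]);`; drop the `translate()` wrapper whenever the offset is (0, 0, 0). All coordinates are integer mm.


translate([358, 470, 0]) cube([2377, 200, 12]);
translate([358, 567, 12]) cube([2377, 6, 339]);
translate([358, 470, 351]) cube([2377, 200, 12]);


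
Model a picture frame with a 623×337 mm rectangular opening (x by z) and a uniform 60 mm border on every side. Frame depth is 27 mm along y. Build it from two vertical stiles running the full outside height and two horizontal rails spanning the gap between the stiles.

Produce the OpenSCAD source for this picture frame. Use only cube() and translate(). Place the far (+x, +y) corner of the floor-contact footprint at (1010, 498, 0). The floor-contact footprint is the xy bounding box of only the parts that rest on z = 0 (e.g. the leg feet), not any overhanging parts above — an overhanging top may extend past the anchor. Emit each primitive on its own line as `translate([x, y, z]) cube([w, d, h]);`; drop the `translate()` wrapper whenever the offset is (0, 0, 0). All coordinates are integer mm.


translate([267, 471, 0]) cube([60, 27, 457]);
translate([950, 471, 0]) cube([60, 27, 457]);
translate([327, 471, 0]) cube([623, 27, 60]);
translate([327, 471, 397]) cube([623, 27, 60]);


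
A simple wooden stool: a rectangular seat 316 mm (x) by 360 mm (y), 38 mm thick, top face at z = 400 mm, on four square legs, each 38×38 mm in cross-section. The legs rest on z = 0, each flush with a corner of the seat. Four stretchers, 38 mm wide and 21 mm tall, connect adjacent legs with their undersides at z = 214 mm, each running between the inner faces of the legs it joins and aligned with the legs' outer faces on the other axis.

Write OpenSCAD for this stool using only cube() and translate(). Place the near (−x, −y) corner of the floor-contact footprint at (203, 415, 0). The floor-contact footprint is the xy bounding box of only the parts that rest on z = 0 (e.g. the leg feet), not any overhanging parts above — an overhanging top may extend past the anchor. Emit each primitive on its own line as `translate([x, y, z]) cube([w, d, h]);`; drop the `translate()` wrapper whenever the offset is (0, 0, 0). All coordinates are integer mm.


translate([203, 415, 362]) cube([316, 360, 38]);
translate([203, 415, 0]) cube([38, 38, 362]);
translate([481, 415, 0]) cube([38, 38, 362]);
translate([203, 737, 0]) cube([38, 38, 362]);
translate([481, 737, 0]) cube([38, 38, 362]);
translate([241, 415, 214]) cube([240, 38, 21]);
translate([241, 737, 214]) cube([240, 38, 21]);
translate([203, 453, 214]) cube([38, 284, 21]);
translate([481, 453, 214]) cube([38, 284, 21]);


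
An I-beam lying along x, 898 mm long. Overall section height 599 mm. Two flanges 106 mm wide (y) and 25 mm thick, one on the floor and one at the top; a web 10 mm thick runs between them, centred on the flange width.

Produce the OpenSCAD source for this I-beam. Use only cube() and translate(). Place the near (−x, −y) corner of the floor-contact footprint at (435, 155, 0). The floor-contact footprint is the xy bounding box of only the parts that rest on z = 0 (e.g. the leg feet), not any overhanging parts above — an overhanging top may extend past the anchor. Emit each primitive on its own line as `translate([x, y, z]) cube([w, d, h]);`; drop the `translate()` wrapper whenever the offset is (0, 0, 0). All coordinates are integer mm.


translate([435, 155, 0]) cube([898, 106, 25]);
translate([435, 203, 25]) cube([898, 10, 549]);
translate([435, 155, 574]) cube([898, 106, 25]);


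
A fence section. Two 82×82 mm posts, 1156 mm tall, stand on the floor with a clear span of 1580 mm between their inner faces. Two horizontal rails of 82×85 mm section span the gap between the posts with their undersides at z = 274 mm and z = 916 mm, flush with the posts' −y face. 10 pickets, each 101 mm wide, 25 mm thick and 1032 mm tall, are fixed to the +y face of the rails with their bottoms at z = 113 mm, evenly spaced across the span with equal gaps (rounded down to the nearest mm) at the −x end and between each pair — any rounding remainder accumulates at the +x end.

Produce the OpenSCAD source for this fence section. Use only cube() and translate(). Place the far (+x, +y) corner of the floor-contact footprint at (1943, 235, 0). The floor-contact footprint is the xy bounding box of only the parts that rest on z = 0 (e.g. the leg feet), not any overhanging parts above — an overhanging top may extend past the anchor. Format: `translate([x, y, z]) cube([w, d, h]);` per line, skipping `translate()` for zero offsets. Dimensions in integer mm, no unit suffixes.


translate([199, 153, 0]) cube([82, 82, 1156]);
translate([1861, 153, 0]) cube([82, 82, 1156]);
translate([281, 153, 274]) cube([1580, 82, 85]);
translate([281, 153, 916]) cube([1580, 82, 85]);
translate([332, 235, 113]) cube([101, 25, 1032]);
translate([484, 235, 113]) cube([101, 25, 1032]);
translate([636, 235, 113]) cube([101, 25, 1032]);
translate([788, 235, 113]) cube([101, 25, 1032]);
translate([940, 235, 113]) cube([101, 25, 1032]);
translate([1092, 235, 113]) cube([101, 25, 1032]);
translate([1244, 235, 113]) cube([101, 25, 1032]);
translate([1396, 235, 113]) cube([101, 25, 1032]);
translate([1548, 235, 113]) cube([101, 25, 1032]);
translate([1700, 235, 113]) cube([101, 25, 1032]);


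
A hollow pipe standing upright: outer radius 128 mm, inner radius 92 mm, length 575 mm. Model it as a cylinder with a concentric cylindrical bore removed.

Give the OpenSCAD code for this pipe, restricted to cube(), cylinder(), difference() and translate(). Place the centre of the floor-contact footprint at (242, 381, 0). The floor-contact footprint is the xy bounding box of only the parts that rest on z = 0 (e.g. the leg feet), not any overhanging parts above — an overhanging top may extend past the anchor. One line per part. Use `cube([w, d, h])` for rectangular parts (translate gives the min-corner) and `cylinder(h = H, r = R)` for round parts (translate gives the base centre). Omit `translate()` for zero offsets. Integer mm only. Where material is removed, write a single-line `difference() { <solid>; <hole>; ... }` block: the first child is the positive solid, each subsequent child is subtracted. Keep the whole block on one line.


difference() { translate([242, 381, 0]) cylinder(h = 575, r = 128); translate([242, 381, 0]) cylinder(h = 575, r = 92); }


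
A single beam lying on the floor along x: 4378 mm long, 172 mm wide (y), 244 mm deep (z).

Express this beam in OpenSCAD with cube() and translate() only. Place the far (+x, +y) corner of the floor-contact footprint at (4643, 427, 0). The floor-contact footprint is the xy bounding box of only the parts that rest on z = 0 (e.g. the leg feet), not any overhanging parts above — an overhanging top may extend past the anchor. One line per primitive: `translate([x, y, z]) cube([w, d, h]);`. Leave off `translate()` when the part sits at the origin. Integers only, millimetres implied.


translate([265, 255, 0]) cube([4378, 172, 244]);


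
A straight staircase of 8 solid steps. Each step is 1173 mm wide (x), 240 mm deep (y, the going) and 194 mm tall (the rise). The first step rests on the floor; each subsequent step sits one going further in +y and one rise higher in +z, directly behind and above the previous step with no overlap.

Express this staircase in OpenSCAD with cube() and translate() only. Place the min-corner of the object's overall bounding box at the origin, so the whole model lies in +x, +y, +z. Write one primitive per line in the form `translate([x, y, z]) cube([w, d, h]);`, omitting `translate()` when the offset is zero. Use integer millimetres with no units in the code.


cube([1173, 240, 194]);
translate([0, 240, 194]) cube([1173, 240, 194]);
translate([0, 480, 388]) cube([1173, 240, 194]);
translate([0, 720, 582]) cube([1173, 240, 194]);
translate([0, 960, 776]) cube([1173, 240, 194]);
translate([0, 1200, 970]) cube([1173, 240, 194]);
translate([0, 1440, 1164]) cube([1173, 240, 194]);
translate([0, 1680, 1358]) cube([1173, 240, 194]);


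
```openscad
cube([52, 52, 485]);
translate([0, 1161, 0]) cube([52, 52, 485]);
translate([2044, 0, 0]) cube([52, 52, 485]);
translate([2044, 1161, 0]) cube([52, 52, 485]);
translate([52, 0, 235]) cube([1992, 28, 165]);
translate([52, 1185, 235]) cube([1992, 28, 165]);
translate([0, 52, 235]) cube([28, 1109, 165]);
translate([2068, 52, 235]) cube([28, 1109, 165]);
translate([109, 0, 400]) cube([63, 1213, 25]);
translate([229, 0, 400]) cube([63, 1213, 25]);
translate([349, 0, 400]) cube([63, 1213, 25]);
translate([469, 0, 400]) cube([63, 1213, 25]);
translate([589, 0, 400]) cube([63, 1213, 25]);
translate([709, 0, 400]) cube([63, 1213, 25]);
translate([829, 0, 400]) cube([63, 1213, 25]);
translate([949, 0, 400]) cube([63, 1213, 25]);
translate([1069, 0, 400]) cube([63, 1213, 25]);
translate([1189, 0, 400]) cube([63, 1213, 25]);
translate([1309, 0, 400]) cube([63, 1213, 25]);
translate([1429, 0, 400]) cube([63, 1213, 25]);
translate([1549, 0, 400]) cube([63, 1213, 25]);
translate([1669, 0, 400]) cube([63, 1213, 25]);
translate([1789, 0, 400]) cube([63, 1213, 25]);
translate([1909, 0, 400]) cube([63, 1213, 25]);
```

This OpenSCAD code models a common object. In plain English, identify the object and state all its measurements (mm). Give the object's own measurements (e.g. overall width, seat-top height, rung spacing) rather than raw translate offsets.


A bed frame 2096 mm long (x) by 1213 mm wide (y). Four 52×52 mm corner posts, 485 mm tall, at the corners of the footprint. Four rails of 28 mm thickness and 165 mm height run between adjacent posts with their undersides at z = 235 mm, their outer faces flush with the outside of the frame (the two x-running rails run between the posts' inner faces; the two y-running rails run between the posts' inner faces). 16 slats, each 63 mm wide (x) and 25 mm thick, lie across the top of the two x-running rails, running the full 1213 mm width of the frame in y; along x they sit between the end posts with a 57 mm gap after the −x posts and between neighbouring slats, leaving 72 mm before the +x posts.


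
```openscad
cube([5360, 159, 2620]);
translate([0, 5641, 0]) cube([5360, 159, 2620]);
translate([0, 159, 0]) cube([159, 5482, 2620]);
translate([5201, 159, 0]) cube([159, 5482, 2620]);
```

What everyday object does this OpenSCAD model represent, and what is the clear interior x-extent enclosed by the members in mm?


A house (or room) frame. The interior width is 5042 mm.

Four 2620 mm walls enclosing a rectangle with no floor or roof — a room or house frame. Outside width is 5360 mm and wall thickness is 159 mm, so the interior width is 5360 − 2 × 159 = 5042 mm.


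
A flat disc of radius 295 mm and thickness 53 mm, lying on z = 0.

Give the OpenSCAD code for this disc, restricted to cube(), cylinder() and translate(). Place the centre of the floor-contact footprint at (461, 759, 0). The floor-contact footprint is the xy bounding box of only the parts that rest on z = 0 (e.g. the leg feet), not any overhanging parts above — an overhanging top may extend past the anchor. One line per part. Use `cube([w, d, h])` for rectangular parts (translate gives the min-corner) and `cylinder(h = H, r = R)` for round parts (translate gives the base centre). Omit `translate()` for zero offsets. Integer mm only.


translate([461, 759, 0]) cylinder(h = 53, r = 295);


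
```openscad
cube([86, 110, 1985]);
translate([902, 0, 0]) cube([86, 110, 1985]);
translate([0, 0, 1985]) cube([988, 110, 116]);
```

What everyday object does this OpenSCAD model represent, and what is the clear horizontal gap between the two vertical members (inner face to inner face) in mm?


A door frame. The clear opening width is 816 mm.

Two 1985 mm tall posts with a header on top — a door frame. The left jamb is 86 mm wide at x = 0; the right jamb starts at x = 902. The clear opening is 902 − 86 = 816 mm.


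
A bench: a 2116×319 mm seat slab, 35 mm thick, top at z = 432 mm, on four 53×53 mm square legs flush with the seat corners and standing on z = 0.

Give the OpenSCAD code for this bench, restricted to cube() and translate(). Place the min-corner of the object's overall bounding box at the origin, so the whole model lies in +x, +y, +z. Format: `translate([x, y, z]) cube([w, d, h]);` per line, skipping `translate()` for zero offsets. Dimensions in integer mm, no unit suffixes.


// leg_h = 432 − 35 = 397
translate([0, 0, 397]) cube([2116, 319, 35]);
cube([53, 53, 397]);
translate([0, 266, 0]) cube([53, 53, 397]);
translate([2063, 0, 0]) cube([53, 53, 397]);
translate([2063, 266, 0]) cube([53, 53, 397]);


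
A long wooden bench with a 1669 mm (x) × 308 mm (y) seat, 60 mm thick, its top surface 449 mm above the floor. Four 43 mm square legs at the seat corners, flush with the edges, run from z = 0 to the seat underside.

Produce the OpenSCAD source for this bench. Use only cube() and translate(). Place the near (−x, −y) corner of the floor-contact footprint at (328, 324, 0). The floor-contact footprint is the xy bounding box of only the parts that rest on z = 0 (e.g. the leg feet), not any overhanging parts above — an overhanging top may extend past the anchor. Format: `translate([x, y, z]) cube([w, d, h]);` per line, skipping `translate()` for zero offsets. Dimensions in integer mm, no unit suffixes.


// leg_h = 449 − 60 = 389
translate([328, 324, 389]) cube([1669, 308, 60]);
translate([328, 324, 0]) cube([43, 43, 389]);
translate([328, 589, 0]) cube([43, 43, 389]);
translate([1954, 324, 0]) cube([43, 43, 389]);
translate([1954, 589, 0]) cube([43, 43, 389]);


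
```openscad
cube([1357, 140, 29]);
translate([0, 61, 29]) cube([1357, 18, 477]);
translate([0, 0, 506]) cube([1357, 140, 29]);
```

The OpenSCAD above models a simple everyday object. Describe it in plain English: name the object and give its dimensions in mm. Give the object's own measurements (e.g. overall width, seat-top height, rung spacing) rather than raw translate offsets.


An I-beam lying along x, 1357 mm long. Overall section height 535 mm. Two flanges 140 mm wide (y) and 29 mm thick, one on the floor and one at the top; a web 18 mm thick runs between them, centred on the flange width.


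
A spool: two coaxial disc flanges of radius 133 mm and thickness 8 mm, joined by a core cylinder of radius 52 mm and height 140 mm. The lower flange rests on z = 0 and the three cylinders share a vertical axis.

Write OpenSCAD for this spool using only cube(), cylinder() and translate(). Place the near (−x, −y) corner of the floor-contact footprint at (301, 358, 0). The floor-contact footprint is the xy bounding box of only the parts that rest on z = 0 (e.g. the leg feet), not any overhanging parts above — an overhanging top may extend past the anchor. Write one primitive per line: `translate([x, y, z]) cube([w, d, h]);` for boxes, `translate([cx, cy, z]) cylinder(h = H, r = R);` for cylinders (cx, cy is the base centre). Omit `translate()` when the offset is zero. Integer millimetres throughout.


translate([434, 491, 0]) cylinder(h = 8, r = 133);
translate([434, 491, 8]) cylinder(h = 140, r = 52);
translate([434, 491, 148]) cylinder(h = 8, r = 133);


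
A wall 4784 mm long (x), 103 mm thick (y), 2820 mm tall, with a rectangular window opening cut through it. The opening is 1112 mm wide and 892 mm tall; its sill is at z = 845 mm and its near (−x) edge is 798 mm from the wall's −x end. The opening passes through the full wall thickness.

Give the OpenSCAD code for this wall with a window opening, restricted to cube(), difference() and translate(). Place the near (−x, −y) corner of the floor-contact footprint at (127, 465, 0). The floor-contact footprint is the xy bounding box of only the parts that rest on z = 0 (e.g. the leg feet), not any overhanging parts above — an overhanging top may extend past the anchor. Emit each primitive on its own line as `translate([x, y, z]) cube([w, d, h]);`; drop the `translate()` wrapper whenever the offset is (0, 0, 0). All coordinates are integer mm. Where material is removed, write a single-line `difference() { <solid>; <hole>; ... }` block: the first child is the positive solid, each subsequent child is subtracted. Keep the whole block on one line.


difference() { translate([127, 465, 0]) cube([4784, 103, 2820]); translate([925, 465, 845]) cube([1112, 103, 892]); }


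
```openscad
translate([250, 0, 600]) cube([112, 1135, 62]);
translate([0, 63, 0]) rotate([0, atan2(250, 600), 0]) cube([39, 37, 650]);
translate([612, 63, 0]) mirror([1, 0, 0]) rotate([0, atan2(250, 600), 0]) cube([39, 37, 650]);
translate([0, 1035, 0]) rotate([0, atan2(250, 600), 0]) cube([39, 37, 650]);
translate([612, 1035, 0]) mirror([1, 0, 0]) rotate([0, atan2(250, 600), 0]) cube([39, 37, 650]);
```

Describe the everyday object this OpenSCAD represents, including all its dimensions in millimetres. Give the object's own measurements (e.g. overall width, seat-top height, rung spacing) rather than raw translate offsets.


A sawhorse. A 112×1135×62 mm beam (x, y, z) sits on two A-frame leg pairs. Each pair is two raked legs of 39×37 mm section (37 mm along y) splaying symmetrically in x. Each leg rises 600 mm vertically over 250 mm of horizontal reach and is 650 mm long along its own axis. Every leg's outer bottom edge rests on the floor and its outer top edge meets a bottom edge of the beam — the left legs (tilting toward +x) meet the beam's −x bottom edge, the right legs (their mirror images, tilting toward −x) meet its +x bottom edge — so the leg tops tuck under the beam, the beam's underside is 600 mm above the floor, and the feet are 612 mm apart outside-to-outside with the beam centred between them. The two leg pairs are set in 63 mm from either end of the beam.


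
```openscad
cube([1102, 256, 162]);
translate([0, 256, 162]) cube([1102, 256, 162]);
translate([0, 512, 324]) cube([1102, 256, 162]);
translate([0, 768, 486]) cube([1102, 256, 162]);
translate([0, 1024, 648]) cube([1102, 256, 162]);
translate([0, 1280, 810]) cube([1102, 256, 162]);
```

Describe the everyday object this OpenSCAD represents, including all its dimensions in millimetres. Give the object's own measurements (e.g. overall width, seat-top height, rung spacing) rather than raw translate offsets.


A straight staircase of 6 solid steps. Each step is 1102 mm wide (x), 256 mm deep (y, the going) and 162 mm tall (the rise). The first step rests on the floor; each subsequent step sits one going further in +y and one rise higher in +z, directly behind and above the previous step with no overlap.


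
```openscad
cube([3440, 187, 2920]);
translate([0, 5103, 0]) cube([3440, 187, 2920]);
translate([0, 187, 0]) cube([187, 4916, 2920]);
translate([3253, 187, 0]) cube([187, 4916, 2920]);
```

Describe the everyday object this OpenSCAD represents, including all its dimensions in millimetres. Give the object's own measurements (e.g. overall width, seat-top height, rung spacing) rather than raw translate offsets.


The wall frame of a small rectangular building: four walls, each 2920 mm tall and 187 mm thick, enclosing a footprint 3440 mm (x) by 5290 mm (y) outside-to-outside, with no floor or roof. The front and back walls (the −y and +y sides) span the full width; the two side walls fit between them.


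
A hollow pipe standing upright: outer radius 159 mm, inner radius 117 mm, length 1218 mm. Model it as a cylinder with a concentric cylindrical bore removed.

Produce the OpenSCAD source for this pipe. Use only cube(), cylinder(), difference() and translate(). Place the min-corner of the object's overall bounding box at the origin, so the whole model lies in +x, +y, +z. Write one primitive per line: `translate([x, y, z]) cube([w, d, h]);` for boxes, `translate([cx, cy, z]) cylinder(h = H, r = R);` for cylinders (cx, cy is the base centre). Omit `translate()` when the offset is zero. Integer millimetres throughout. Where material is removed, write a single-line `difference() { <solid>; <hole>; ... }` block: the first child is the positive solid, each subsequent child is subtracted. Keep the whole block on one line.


difference() { translate([159, 159, 0]) cylinder(h = 1218, r = 159); translate([159, 159, 0]) cylinder(h = 1218, r = 117); }


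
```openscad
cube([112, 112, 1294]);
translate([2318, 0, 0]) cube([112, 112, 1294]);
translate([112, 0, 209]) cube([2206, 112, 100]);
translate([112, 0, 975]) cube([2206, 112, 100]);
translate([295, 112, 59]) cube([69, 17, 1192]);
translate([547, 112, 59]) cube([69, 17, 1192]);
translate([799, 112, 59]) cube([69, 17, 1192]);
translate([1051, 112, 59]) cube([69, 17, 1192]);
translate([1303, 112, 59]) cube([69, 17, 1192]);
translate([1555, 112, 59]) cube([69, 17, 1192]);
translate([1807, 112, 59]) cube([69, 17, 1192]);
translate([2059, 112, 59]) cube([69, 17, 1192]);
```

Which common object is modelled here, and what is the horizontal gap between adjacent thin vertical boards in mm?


A fence section. The picket gap is 183 mm.

Two posts, two rails, 8 pickets — a fence section. Span 2206 mm holds 8 pickets of 69 mm with 9 equal gaps: ⌊(2206 − 8·69) / 9⌋ = 183 mm.


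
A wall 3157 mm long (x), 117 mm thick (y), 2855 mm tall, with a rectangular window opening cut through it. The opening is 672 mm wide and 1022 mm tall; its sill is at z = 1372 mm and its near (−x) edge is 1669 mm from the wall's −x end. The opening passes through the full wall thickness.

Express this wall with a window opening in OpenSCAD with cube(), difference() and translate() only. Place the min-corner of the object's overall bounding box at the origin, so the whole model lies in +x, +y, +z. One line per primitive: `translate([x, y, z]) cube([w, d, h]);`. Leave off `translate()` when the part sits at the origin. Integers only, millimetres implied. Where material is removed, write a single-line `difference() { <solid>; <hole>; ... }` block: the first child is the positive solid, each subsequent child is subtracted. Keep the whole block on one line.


difference() { cube([3157, 117, 2855]); translate([1669, 0, 1372]) cube([672, 117, 1022]); }


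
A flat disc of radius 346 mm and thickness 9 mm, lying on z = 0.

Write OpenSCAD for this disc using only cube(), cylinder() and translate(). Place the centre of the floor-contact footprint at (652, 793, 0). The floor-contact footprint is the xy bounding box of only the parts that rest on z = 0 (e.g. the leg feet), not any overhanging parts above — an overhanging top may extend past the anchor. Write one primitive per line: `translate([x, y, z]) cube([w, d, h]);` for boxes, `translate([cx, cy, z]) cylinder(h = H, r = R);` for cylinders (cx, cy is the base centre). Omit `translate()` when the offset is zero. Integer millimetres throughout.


translate([652, 793, 0]) cylinder(h = 9, r = 346);


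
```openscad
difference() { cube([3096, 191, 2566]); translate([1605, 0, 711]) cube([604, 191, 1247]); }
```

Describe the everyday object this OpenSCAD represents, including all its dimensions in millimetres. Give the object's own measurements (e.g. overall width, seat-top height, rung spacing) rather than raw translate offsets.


A wall 3096 mm long (x), 191 mm thick (y), 2566 mm tall, with a rectangular window opening cut through it. The opening is 604 mm wide and 1247 mm tall; its sill is at z = 711 mm and its near (−x) edge is 1605 mm from the wall's −x end. The opening passes through the full wall thickness.


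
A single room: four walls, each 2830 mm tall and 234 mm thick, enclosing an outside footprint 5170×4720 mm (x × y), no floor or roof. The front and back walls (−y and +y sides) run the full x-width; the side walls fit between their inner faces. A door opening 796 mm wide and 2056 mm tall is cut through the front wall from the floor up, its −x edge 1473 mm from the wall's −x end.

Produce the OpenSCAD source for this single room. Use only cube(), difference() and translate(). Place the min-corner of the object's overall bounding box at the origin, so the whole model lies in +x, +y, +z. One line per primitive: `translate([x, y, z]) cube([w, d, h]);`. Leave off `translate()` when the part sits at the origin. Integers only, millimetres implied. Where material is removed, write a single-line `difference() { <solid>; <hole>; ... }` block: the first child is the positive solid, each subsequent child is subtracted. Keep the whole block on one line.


difference() { cube([5170, 234, 2830]); translate([1473, 0, 0]) cube([796, 234, 2056]); }
translate([0, 4486, 0]) cube([5170, 234, 2830]);
translate([0, 234, 0]) cube([234, 4252, 2830]);
translate([4936, 234, 0]) cube([234, 4252, 2830]);


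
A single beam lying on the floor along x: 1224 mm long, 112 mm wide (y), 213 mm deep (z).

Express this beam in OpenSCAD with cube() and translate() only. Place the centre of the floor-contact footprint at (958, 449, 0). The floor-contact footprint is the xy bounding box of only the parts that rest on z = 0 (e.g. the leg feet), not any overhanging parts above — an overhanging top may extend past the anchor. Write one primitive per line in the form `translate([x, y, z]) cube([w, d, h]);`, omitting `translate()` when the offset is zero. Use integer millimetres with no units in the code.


translate([346, 393, 0]) cube([1224, 112, 213]);


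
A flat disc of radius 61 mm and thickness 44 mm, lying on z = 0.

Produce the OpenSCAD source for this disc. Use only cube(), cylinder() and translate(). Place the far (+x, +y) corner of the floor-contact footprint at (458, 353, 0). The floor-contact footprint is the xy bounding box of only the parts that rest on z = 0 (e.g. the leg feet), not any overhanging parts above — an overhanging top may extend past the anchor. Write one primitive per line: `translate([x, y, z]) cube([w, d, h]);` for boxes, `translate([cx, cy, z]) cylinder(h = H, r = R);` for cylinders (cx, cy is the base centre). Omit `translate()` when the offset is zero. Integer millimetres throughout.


translate([397, 292, 0]) cylinder(h = 44, r = 61);


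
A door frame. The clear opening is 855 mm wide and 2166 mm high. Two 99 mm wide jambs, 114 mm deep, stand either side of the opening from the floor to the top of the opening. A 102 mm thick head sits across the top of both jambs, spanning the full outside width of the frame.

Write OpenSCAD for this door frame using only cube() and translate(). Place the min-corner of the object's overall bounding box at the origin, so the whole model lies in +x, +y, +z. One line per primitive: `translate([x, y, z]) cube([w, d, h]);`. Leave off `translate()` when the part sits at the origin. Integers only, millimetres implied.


cube([99, 114, 2166]);
translate([954, 0, 0]) cube([99, 114, 2166]);
translate([0, 0, 2166]) cube([1053, 114, 102]);


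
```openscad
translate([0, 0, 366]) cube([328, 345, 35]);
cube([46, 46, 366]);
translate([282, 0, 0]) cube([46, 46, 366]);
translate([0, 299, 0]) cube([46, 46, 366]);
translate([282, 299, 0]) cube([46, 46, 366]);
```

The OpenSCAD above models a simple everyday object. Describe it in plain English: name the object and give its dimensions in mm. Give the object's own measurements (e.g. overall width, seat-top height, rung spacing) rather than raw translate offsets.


A four-legged stool. The seat is a 328×345×35 mm slab whose top surface is at z = 401 mm; four square legs, each 46×46 mm in cross-section, run from the floor (z = 0) to the underside of the seat, each flush with a corner of the seat.


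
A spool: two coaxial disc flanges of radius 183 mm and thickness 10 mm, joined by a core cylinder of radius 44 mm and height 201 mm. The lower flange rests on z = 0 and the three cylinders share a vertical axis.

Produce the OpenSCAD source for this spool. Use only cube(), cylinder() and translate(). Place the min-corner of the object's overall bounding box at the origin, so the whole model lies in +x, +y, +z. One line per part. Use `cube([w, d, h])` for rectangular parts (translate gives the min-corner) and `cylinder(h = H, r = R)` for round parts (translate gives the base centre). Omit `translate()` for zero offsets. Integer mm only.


translate([183, 183, 0]) cylinder(h = 10, r = 183);
translate([183, 183, 10]) cylinder(h = 201, r = 44);
translate([183, 183, 211]) cylinder(h = 10, r = 183);


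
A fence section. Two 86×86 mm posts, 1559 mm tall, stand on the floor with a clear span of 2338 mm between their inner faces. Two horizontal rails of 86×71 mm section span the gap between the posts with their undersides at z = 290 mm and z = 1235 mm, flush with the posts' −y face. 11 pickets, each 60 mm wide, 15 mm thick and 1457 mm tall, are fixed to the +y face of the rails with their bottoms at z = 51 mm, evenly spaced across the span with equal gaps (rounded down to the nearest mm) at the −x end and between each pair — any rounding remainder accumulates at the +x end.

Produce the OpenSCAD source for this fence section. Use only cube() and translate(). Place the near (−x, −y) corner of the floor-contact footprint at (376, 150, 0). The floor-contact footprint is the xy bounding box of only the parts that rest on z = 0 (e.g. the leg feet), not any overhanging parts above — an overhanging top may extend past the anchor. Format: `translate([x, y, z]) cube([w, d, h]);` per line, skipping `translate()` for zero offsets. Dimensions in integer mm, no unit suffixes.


translate([376, 150, 0]) cube([86, 86, 1559]);
translate([2800, 150, 0]) cube([86, 86, 1559]);
translate([462, 150, 290]) cube([2338, 86, 71]);
translate([462, 150, 1235]) cube([2338, 86, 71]);
translate([601, 236, 51]) cube([60, 15, 1457]);
translate([800, 236, 51]) cube([60, 15, 1457]);
translate([999, 236, 51]) cube([60, 15, 1457]);
translate([1198, 236, 51]) cube([60, 15, 1457]);
translate([1397, 236, 51]) cube([60, 15, 1457]);
translate([1596, 236, 51]) cube([60, 15, 1457]);
translate([1795, 236, 51]) cube([60, 15, 1457]);
translate([1994, 236, 51]) cube([60, 15, 1457]);
translate([2193, 236, 51]) cube([60, 15, 1457]);
translate([2392, 236, 51]) cube([60, 15, 1457]);
translate([2591, 236, 51]) cube([60, 15, 1457]);


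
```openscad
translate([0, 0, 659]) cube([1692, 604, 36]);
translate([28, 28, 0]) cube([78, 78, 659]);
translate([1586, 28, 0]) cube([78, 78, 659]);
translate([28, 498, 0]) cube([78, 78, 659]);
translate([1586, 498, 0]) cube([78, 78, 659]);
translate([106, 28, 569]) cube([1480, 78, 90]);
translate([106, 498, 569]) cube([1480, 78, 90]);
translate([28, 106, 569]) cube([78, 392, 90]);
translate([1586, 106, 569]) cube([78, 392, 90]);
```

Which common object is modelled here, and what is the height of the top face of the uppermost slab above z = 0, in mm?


A table. The table height is 695 mm.

A 1692×604×36 slab sits at z = 659 on four 78 mm square posts — a table. The top surface is at 659 + 36 = 695 mm.


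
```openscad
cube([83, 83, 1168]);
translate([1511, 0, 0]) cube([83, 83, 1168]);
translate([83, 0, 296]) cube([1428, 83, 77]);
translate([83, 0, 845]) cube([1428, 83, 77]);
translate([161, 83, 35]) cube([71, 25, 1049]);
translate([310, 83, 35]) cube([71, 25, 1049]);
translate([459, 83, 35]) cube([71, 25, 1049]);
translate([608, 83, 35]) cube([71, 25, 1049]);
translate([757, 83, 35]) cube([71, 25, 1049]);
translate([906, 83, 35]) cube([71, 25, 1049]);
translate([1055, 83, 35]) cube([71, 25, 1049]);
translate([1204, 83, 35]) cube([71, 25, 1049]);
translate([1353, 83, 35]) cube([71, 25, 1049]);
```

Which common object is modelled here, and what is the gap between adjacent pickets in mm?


A fence section. The picket gap is 78 mm.

Two posts, two rails, 9 pickets — a fence section. Span 1428 mm holds 9 pickets of 71 mm with 10 equal gaps: ⌊(1428 − 9·71) / 10⌋ = 78 mm.


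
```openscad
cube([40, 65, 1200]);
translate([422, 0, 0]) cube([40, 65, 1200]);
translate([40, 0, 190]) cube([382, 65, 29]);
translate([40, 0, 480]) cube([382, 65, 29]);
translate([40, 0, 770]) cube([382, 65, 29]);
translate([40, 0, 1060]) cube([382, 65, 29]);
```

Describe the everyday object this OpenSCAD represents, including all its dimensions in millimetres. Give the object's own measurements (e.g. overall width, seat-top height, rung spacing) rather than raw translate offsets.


A straight ladder. Two 40×65 mm vertical rails, 1200 mm tall, stand 462 mm apart (outside-to-outside) with their front faces coplanar on the −y side. 4 rungs, each 65 mm deep and 29 mm tall, span between the inner faces of the rails, front faces flush with the rails. The lowest rung's underside is at z = 190 mm and rungs are spaced 290 mm apart (underside to underside).


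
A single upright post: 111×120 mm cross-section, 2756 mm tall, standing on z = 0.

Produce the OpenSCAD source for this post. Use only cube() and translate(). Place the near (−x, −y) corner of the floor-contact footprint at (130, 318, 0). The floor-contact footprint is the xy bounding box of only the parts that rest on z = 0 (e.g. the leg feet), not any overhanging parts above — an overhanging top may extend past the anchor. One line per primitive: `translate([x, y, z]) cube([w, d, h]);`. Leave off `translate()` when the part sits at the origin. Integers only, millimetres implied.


translate([130, 318, 0]) cube([111, 120, 2756]);


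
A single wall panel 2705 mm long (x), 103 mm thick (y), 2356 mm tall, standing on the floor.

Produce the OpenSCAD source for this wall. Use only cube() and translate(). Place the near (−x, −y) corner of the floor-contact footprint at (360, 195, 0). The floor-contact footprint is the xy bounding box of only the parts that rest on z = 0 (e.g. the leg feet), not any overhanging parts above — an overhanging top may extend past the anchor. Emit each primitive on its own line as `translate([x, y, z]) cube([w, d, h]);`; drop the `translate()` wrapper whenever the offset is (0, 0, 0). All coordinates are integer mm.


translate([360, 195, 0]) cube([2705, 103, 2356]);


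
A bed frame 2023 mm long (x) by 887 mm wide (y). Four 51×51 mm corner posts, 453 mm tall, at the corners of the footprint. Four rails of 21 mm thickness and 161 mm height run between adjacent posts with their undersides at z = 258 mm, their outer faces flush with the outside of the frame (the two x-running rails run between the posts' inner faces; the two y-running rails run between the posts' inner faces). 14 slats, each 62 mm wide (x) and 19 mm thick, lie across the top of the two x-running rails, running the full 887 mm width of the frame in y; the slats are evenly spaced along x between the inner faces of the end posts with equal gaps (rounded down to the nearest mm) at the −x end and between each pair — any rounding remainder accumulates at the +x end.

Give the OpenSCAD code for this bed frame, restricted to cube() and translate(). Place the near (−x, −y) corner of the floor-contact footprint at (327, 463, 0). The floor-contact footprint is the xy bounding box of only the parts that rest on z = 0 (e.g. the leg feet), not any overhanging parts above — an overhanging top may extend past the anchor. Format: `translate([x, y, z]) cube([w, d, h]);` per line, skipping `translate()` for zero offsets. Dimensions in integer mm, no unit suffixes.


// slat z = rail_z + rail_h = 258 + 161 = 419
// slat gap = ⌊(1921 − 14·62) / 15⌋ = 70
translate([327, 463, 0]) cube([51, 51, 453]);
translate([327, 1299, 0]) cube([51, 51, 453]);
translate([2299, 463, 0]) cube([51, 51, 453]);
translate([2299, 1299, 0]) cube([51, 51, 453]);
translate([378, 463, 258]) cube([1921, 21, 161]);
translate([378, 1329, 258]) cube([1921, 21, 161]);
translate([327, 514, 258]) cube([21, 785, 161]);
translate([2329, 514, 258]) cube([21, 785, 161]);
translate([448, 463, 419]) cube([62, 887, 19]);
translate([580, 463, 419]) cube([62, 887, 19]);
translate([712, 463, 419]) cube([62, 887, 19]);
translate([844, 463, 419]) cube([62, 887, 19]);
translate([976, 463, 419]) cube([62, 887, 19]);
translate([1108, 463, 419]) cube([62, 887, 19]);
translate([1240, 463, 419]) cube([62, 887, 19]);
translate([1372, 463, 419]) cube([62, 887, 19]);
translate([1504, 463, 419]) cube([62, 887, 19]);
translate([1636, 463, 419]) cube([62, 887, 19]);
translate([1768, 463, 419]) cube([62, 887, 19]);
translate([1900, 463, 419]) cube([62, 887, 19]);
translate([2032, 463, 419]) cube([62, 887, 19]);
translate([2164, 463, 419]) cube([62, 887, 19]);


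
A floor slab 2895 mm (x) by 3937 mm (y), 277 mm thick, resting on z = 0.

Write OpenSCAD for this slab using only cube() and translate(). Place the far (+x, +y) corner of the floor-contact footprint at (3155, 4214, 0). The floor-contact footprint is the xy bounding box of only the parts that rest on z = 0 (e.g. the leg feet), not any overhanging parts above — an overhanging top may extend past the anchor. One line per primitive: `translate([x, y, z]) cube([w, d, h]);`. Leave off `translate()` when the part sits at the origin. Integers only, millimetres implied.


translate([260, 277, 0]) cube([2895, 3937, 277]);
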